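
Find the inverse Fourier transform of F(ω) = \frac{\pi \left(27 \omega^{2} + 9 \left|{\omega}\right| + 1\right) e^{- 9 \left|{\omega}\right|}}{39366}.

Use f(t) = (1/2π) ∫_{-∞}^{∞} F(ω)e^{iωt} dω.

f(t) = \frac{4}{\left(t^{2} + 81\right)^{3}}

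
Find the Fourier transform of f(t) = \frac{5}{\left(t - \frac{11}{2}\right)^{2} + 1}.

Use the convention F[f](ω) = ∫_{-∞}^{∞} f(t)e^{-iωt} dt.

F(ω) = 5 \pi e^{- \frac{11 i \omega}{2} - \left|{\omega}\right|}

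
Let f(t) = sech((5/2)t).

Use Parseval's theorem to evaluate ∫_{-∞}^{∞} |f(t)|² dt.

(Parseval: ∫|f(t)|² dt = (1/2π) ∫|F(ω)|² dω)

∫|f(t)|² dt = \frac{4}{5}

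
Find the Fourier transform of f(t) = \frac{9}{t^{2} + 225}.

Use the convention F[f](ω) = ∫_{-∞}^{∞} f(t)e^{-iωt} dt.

F(ω) = \frac{3 \pi e^{- 15 \left|{\omega}\right|}}{5}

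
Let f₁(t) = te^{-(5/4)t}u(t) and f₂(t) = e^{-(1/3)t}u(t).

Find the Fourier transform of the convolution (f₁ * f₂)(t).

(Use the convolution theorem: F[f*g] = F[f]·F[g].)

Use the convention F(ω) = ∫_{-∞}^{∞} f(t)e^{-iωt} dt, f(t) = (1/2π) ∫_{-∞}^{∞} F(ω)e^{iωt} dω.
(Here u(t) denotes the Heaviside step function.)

F[f₁*f₂](ω) = \frac{48}{\left(3 i \omega + 1\right) \left(4 i \omega + 5\right)^{2}}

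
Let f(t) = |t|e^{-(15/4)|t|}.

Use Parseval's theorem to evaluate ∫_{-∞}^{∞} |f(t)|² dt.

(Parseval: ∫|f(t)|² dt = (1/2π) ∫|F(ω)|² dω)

∫|f(t)|² dt = \frac{32}{3375}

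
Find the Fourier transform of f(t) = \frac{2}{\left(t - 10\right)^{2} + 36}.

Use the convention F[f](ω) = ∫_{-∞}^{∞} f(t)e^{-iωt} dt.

F(ω) = \frac{\pi e^{- 10 i \omega - 6 \left|{\omega}\right|}}{3}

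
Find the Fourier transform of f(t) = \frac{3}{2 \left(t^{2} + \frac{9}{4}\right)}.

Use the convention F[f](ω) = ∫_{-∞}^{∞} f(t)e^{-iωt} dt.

F(ω) = \pi e^{- \frac{3 \left|{\omega}\right|}{2}}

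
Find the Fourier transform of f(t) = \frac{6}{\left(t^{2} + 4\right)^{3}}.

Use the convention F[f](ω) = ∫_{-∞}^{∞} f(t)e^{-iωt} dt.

F(ω) = \frac{3 \pi \left(4 \omega^{2} + 6 \left|{\omega}\right| + 3\right) e^{- 2 \left|{\omega}\right|}}{128}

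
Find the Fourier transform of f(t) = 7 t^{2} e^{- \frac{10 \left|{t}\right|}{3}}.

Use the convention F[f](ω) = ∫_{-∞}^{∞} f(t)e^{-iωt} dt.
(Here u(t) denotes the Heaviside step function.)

F(ω) = \frac{7560 \left(100 - 27 \omega^{2}\right)}{\left(9 \omega^{2} + 100\right)^{3}}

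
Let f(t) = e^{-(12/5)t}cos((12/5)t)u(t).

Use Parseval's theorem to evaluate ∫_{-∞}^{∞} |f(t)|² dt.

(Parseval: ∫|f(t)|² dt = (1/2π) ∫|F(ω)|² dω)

∫|f(t)|² dt = \frac{5}{32}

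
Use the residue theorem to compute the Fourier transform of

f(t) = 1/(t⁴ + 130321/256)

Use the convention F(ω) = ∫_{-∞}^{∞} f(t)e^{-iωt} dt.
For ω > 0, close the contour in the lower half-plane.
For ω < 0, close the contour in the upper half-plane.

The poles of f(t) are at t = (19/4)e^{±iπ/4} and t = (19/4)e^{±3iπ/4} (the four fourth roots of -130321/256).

Let g(z) = f(z)e^{-iωz}; for large |z| the factor e^{-iωz} decays in the lower half-plane when ω > 0 and in the upper half-plane when ω < 0.

Case ω > 0 (lower half-plane, clockwise contour ⇒ F(ω) = -2πi·ΣRes):
  Res_{z = - \frac{19 \sqrt{2}}{8} - \frac{19 \sqrt{2} i}{8}} g(z) = \frac{8 \sqrt{2} \left(1 + i\right) e^{\frac{19 \sqrt{2} \omega \left(-1 + i\right)}{8}}}{6859}
  Res_{z = \frac{19 \sqrt{2}}{8} - \frac{19 \sqrt{2} i}{8}} g(z) = \frac{8 \sqrt{2} \left(-1 + i\right) e^{- \frac{19 \sqrt{2} \omega \left(1 + i\right)}{8}}}{6859}
  F(ω) = -2πi·ΣRes = \frac{16 \sqrt{2} \pi \left(\left(1 - i\right) e^{\frac{19 \sqrt{2} i \omega}{4}} + 1 + i\right) e^{- \frac{19 \sqrt{2} \omega \left(1 + i\right)}{8}}}{6859} = \frac{64 \pi e^{- \frac{19 \sqrt{2} \omega}{8}} \sin{\left(\frac{19 \sqrt{2} \omega}{8} + \frac{\pi}{4} \right)}}{6859}

Case ω < 0 (upper half-plane, counterclockwise contour ⇒ F(ω) = +2πi·ΣRes):
  Res_{z = \frac{19 \sqrt{2}}{8} + \frac{19 \sqrt{2} i}{8}} g(z) = - \frac{8 \sqrt{2} \left(1 + i\right) e^{\frac{19 \sqrt{2} \omega \left(1 - i\right)}{8}}}{6859}
  Res_{z = - \frac{19 \sqrt{2}}{8} + \frac{19 \sqrt{2} i}{8}} g(z) = \frac{8 \sqrt{2} \left(1 - i\right) e^{\frac{19 \sqrt{2} \omega \left(1 + i\right)}{8}}}{6859}
  F(ω) = 2πi·ΣRes = - \frac{16 \sqrt{2} i \pi \left(\left(1 + i\right) e^{\frac{19 \sqrt{2} \omega \left(1 - i\right)}{8}} - \left(1 - i\right) e^{\frac{19 \sqrt{2} \omega \left(1 + i\right)}{8}}\right)}{6859} = \frac{64 \pi e^{\frac{19 \sqrt{2} \omega}{8}} \cos{\left(\frac{19 \sqrt{2} \omega}{8} + \frac{\pi}{4} \right)}}{6859}

Both cases combine into a single formula in |ω|:

F(ω) = \frac{64 \pi e^{- \frac{19 \sqrt{2} \left|{\omega}\right|}{8}} \sin{\left(\frac{19 \sqrt{2} \left|{\omega}\right|}{8} + \frac{\pi}{4} \right)}}{6859}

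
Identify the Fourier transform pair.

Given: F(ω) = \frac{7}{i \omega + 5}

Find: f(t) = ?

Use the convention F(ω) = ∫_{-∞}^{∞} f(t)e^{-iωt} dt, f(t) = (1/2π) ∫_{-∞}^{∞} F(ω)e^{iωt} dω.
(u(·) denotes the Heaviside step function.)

f(t) = 7 e^{- 5 t} u\left(t\right)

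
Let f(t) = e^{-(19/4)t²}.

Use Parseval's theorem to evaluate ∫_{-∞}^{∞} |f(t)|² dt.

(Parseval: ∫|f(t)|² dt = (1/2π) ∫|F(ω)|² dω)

∫|f(t)|² dt = \frac{\sqrt{38} \sqrt{\pi}}{19}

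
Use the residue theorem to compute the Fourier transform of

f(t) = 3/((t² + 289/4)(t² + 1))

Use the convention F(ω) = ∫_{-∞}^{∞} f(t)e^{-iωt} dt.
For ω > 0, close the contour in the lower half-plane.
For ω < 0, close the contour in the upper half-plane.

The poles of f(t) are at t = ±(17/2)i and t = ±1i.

Let g(z) = f(z)e^{-iωz}; for large |z| the factor e^{-iωz} decays in the lower half-plane when ω > 0 and in the upper half-plane when ω < 0.

Case ω > 0 (lower half-plane, clockwise contour ⇒ F(ω) = -2πi·ΣRes):
  Res_{z = - \frac{17 i}{2}} g(z) = - \frac{4 i e^{- \frac{17 \omega}{2}}}{1615}
  Res_{z = - i} g(z) = \frac{2 i e^{- \omega}}{95}
  F(ω) = -2πi·ΣRes = \frac{4 \pi e^{- \omega}}{95} - \frac{8 \pi e^{- \frac{17 \omega}{2}}}{1615}

Case ω < 0 (upper half-plane, counterclockwise contour ⇒ F(ω) = +2πi·ΣRes):
  Res_{z = \frac{17 i}{2}} g(z) = \frac{4 i e^{\frac{17 \omega}{2}}}{1615}
  Res_{z = i} g(z) = - \frac{2 i e^{\omega}}{95}
  F(ω) = 2πi·ΣRes = \frac{4 \pi \left(- 2 e^{\frac{17 \omega}{2}} + 17 e^{\omega}\right)}{1615}

Both cases combine into a single formula in |ω|:

F(ω) = \frac{4 \pi e^{- \left|{\omega}\right|}}{95} - \frac{8 \pi e^{- \frac{17 \left|{\omega}\right|}{2}}}{1615}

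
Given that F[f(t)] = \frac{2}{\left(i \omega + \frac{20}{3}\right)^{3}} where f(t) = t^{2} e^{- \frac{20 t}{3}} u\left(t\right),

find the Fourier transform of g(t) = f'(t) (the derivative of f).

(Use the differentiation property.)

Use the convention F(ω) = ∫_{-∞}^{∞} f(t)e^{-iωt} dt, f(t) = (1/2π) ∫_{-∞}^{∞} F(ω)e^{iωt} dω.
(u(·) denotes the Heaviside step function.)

F[g](ω) = \frac{54 i \omega}{\left(3 i \omega + 20\right)^{3}}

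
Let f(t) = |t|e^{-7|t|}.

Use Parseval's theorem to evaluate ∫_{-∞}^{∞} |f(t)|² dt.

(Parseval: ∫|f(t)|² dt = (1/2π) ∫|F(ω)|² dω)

∫|f(t)|² dt = \frac{1}{686}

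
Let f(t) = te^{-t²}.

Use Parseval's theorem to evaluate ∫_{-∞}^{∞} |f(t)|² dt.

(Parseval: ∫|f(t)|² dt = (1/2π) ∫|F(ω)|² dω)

∫|f(t)|² dt = \frac{\sqrt{2} \sqrt{\pi}}{8}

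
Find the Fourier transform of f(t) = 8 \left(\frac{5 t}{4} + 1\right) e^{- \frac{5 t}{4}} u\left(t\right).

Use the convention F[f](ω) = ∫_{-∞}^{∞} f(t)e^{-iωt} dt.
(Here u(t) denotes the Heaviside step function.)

F(ω) = \frac{64 \left(- 2 i \omega - 5\right)}{16 \omega^{2} - 40 i \omega - 25}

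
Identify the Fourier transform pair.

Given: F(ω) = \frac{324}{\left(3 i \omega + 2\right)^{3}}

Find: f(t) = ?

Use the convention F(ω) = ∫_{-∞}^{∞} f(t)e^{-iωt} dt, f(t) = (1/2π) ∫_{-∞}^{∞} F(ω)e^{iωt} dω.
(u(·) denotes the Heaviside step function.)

f(t) = 6 t^{2} e^{- \frac{2 t}{3}} u\left(t\right)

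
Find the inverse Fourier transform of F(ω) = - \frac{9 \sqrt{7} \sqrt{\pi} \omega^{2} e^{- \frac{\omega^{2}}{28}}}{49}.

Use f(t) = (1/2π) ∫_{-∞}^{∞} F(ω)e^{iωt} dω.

f(t) = 9 \left(28 t^{2} - 2\right) e^{- 7 t^{2}}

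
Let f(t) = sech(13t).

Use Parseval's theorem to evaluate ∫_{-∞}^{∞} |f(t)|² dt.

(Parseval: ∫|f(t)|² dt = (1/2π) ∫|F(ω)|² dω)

∫|f(t)|² dt = \frac{2}{13}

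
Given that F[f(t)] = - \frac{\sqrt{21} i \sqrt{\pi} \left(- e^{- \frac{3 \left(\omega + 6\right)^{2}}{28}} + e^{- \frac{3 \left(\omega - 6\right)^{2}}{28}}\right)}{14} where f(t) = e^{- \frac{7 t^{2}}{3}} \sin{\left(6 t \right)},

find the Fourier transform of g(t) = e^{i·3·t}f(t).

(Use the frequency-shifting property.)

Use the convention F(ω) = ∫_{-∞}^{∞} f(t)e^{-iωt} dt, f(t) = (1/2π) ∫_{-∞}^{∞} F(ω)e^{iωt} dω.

F[g](ω) = \frac{\sqrt{21} i \sqrt{\pi} \left(- e^{\frac{18 \omega}{7}} + e^{\frac{54}{7}}\right) e^{- \frac{3 \omega^{2}}{28} - \frac{9 \omega}{14} - \frac{243}{28}}}{14}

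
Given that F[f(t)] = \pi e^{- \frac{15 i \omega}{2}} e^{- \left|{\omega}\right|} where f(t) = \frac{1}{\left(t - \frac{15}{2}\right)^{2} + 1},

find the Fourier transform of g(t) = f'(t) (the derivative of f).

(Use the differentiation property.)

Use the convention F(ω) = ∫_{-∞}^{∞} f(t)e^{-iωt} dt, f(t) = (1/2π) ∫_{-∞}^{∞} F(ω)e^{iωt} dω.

F[g](ω) = i \pi \omega e^{- \frac{15 i \omega}{2} - \left|{\omega}\right|}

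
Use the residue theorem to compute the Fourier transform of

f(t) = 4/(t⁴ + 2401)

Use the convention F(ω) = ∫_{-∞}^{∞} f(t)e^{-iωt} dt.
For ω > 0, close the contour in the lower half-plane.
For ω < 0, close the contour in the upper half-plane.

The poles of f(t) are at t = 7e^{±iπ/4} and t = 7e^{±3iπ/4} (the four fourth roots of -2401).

Let g(z) = f(z)e^{-iωz}; for large |z| the factor e^{-iωz} decays in the lower half-plane when ω > 0 and in the upper half-plane when ω < 0.

Case ω > 0 (lower half-plane, clockwise contour ⇒ F(ω) = -2πi·ΣRes):
  Res_{z = - \frac{7 \sqrt{2}}{2} - \frac{7 \sqrt{2} i}{2}} g(z) = \frac{\sqrt{2} i \left(1 - i\right) e^{\frac{7 \sqrt{2} \omega \left(-1 + i\right)}{2}}}{686}
  Res_{z = \frac{7 \sqrt{2}}{2} - \frac{7 \sqrt{2} i}{2}} g(z) = \frac{\sqrt{2} i \left(1 + i\right) e^{- \frac{7 \sqrt{2} \omega \left(1 + i\right)}{2}}}{686}
  F(ω) = -2πi·ΣRes = \frac{\sqrt{2} \pi \left(\left(1 - i\right) e^{7 \sqrt{2} i \omega} + 1 + i\right) e^{- \frac{7 \sqrt{2} \omega \left(1 + i\right)}{2}}}{343} = \frac{4 \pi e^{- \frac{7 \sqrt{2} \omega}{2}} \sin{\left(\frac{7 \sqrt{2} \omega}{2} + \frac{\pi}{4} \right)}}{343}

Case ω < 0 (upper half-plane, counterclockwise contour ⇒ F(ω) = +2πi·ΣRes):
  Res_{z = \frac{7 \sqrt{2}}{2} + \frac{7 \sqrt{2} i}{2}} g(z) = \frac{\sqrt{2} i \left(-1 + i\right) e^{\frac{7 \sqrt{2} \omega \left(1 - i\right)}{2}}}{686}
  Res_{z = - \frac{7 \sqrt{2}}{2} + \frac{7 \sqrt{2} i}{2}} g(z) = \frac{\sqrt{2} \left(1 - i\right) e^{\frac{7 \sqrt{2} \omega \left(1 + i\right)}{2}}}{686}
  F(ω) = 2πi·ΣRes = - \frac{\sqrt{2} i \pi \left(i \left(1 - i\right) e^{\frac{7 \sqrt{2} \omega \left(1 - i\right)}{2}} - \left(1 - i\right) e^{\frac{7 \sqrt{2} \omega \left(1 + i\right)}{2}}\right)}{343} = \frac{4 \pi e^{\frac{7 \sqrt{2} \omega}{2}} \cos{\left(\frac{7 \sqrt{2} \omega}{2} + \frac{\pi}{4} \right)}}{343}

Both cases combine into a single formula in |ω|:

F(ω) = \frac{4 \pi e^{- \frac{7 \sqrt{2} \left|{\omega}\right|}{2}} \sin{\left(\frac{7 \sqrt{2} \left|{\omega}\right|}{2} + \frac{\pi}{4} \right)}}{343}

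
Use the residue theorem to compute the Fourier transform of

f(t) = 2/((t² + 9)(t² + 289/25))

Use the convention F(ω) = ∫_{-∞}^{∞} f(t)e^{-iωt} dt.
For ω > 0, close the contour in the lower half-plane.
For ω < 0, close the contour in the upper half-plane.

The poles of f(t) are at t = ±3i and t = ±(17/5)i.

Let g(z) = f(z)e^{-iωz}; for large |z| the factor e^{-iωz} decays in the lower half-plane when ω > 0 and in the upper half-plane when ω < 0.

Case ω > 0 (lower half-plane, clockwise contour ⇒ F(ω) = -2πi·ΣRes):
  Res_{z = - 3 i} g(z) = \frac{25 i e^{- 3 \omega}}{192}
  Res_{z = - \frac{17 i}{5}} g(z) = - \frac{125 i e^{- \frac{17 \omega}{5}}}{1088}
  F(ω) = -2πi·ΣRes = \frac{25 \pi e^{- 3 \omega}}{96} - \frac{125 \pi e^{- \frac{17 \omega}{5}}}{544}

Case ω < 0 (upper half-plane, counterclockwise contour ⇒ F(ω) = +2πi·ΣRes):
  Res_{z = 3 i} g(z) = - \frac{25 i e^{3 \omega}}{192}
  Res_{z = \frac{17 i}{5}} g(z) = \frac{125 i e^{\frac{17 \omega}{5}}}{1088}
  F(ω) = 2πi·ΣRes = \frac{25 \pi \left(- 15 e^{\frac{17 \omega}{5}} + 17 e^{3 \omega}\right)}{1632}

Both cases combine into a single formula in |ω|:

F(ω) = \frac{25 \pi e^{- 3 \left|{\omega}\right|}}{96} - \frac{125 \pi e^{- \frac{17 \left|{\omega}\right|}{5}}}{544}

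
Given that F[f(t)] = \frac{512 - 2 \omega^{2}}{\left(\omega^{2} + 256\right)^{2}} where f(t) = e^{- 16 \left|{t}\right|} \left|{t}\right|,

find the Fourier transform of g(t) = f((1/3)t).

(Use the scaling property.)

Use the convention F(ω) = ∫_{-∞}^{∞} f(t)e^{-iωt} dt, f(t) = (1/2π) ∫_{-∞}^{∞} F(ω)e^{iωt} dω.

F[g](ω) = \frac{6 \left(256 - 9 \omega^{2}\right)}{\left(9 \omega^{2} + 256\right)^{2}}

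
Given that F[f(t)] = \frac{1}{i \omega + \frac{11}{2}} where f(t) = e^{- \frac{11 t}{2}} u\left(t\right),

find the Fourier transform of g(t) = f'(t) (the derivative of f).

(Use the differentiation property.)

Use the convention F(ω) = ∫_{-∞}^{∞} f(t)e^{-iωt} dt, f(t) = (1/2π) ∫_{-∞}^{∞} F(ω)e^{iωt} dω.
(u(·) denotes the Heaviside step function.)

F[g](ω) = \frac{2 \omega}{2 \omega - 11 i}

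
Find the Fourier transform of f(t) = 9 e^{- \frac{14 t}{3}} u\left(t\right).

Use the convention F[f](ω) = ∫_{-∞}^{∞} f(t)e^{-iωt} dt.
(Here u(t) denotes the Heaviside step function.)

F(ω) = \frac{27}{3 i \omega + 14}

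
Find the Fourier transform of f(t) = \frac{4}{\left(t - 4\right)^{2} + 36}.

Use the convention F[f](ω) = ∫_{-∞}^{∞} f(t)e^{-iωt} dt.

F(ω) = \frac{2 \pi e^{- 4 i \omega - 6 \left|{\omega}\right|}}{3}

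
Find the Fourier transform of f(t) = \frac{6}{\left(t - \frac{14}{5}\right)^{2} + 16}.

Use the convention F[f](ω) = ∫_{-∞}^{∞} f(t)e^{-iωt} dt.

F(ω) = \frac{3 \pi e^{- \frac{14 i \omega}{5} - 4 \left|{\omega}\right|}}{2}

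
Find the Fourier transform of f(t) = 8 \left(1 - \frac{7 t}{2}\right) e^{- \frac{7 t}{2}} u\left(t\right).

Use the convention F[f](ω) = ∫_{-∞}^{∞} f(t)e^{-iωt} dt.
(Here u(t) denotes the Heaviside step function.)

F(ω) = \frac{32 i \omega}{- 4 \omega^{2} + 28 i \omega + 49}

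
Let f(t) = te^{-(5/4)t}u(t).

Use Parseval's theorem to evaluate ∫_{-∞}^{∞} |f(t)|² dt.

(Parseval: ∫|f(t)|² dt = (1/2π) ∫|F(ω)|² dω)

∫|f(t)|² dt = \frac{16}{125}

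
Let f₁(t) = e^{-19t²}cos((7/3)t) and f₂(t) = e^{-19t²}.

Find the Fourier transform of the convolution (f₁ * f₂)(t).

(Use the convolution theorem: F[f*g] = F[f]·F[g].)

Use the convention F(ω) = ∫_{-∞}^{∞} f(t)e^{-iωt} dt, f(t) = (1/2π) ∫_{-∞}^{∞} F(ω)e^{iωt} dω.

F[f₁*f₂](ω) = \frac{\pi \left(e^{\frac{7 \omega}{57}} + 1\right) e^{- \frac{\omega^{2}}{38} - \frac{7 \omega}{114} - \frac{49}{684}}}{38}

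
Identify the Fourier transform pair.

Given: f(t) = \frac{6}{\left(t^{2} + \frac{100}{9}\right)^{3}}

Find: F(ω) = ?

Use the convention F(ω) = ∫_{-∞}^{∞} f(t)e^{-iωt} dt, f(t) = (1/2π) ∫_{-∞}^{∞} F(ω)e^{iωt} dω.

F(ω) = \frac{81 \pi \left(100 \omega^{2} + 90 \left|{\omega}\right| + 27\right) e^{- \frac{10 \left|{\omega}\right|}{3}}}{400000}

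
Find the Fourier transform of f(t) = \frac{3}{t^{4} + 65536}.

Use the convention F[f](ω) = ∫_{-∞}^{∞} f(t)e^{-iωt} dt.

F(ω) = \frac{3 \pi e^{- 8 \sqrt{2} \left|{\omega}\right|} \sin{\left(8 \sqrt{2} \left|{\omega}\right| + \frac{\pi}{4} \right)}}{4096}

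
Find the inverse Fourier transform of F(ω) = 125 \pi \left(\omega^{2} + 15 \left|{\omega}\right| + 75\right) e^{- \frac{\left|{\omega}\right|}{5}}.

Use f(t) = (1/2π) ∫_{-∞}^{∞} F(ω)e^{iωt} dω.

f(t) = \frac{8}{\left(t^{2} + \frac{1}{25}\right)^{3}}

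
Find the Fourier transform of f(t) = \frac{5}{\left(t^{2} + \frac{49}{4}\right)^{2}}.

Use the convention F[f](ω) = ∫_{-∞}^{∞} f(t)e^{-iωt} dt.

F(ω) = \frac{10 \pi \left(7 \left|{\omega}\right| + 2\right) e^{- \frac{7 \left|{\omega}\right|}{2}}}{343}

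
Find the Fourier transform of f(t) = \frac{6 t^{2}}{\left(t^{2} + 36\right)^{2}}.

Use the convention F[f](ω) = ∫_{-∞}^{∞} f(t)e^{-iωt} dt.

F(ω) = \frac{\pi \left(1 - 6 \left|{\omega}\right|\right) e^{- 6 \left|{\omega}\right|}}{2}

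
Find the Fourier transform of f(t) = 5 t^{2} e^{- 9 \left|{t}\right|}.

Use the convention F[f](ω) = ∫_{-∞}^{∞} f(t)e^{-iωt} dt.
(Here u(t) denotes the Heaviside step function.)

F(ω) = \frac{540 \left(27 - \omega^{2}\right)}{\left(\omega^{2} + 81\right)^{3}}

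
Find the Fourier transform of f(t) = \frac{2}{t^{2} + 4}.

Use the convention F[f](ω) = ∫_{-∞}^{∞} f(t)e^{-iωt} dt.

F(ω) = \pi e^{- 2 \left|{\omega}\right|}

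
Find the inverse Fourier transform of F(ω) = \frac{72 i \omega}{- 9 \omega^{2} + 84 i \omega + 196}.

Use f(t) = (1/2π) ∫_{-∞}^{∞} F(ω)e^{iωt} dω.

f(t) = 8 \left(1 - \frac{14 t}{3}\right) e^{- \frac{14 t}{3}} u\left(t\right)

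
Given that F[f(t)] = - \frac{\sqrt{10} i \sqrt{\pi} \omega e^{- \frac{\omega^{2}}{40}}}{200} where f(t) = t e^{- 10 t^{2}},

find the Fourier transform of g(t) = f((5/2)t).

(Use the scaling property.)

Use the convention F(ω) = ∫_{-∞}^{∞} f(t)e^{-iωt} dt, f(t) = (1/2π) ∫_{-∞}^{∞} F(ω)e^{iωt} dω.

F[g](ω) = - \frac{\sqrt{10} i \sqrt{\pi} \omega e^{- \frac{\omega^{2}}{250}}}{1250}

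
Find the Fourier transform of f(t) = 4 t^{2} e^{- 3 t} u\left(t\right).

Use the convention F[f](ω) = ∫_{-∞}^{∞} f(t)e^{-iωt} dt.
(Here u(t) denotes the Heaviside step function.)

F(ω) = \frac{8}{\left(i \omega + 3\right)^{3}}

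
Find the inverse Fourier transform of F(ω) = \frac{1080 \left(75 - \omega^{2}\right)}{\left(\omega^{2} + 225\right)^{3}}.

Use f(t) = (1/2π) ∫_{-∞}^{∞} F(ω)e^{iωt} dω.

f(t) = 6 t^{2} e^{- 15 \left|{t}\right|}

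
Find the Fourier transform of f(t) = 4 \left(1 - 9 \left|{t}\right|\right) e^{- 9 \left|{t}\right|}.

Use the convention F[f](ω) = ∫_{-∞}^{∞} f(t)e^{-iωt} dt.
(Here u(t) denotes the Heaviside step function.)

F(ω) = \frac{144 \omega^{2}}{\left(\omega^{2} + 81\right)^{2}}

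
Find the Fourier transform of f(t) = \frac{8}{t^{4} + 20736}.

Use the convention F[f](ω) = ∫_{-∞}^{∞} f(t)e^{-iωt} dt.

F(ω) = \frac{\pi e^{- 6 \sqrt{2} \left|{\omega}\right|} \sin{\left(6 \sqrt{2} \left|{\omega}\right| + \frac{\pi}{4} \right)}}{216}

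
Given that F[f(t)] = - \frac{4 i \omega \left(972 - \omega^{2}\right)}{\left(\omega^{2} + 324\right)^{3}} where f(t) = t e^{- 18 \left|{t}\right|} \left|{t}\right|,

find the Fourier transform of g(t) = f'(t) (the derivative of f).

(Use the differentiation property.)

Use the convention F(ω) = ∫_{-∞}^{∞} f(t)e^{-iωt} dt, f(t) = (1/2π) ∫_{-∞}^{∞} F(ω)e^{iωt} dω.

F[g](ω) = \frac{4 \omega^{2} \left(972 - \omega^{2}\right)}{\left(\omega^{2} + 324\right)^{3}}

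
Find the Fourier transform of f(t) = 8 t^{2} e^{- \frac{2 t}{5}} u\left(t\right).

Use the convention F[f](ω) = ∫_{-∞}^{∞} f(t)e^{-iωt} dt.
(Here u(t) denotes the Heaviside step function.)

F(ω) = \frac{2000}{\left(5 i \omega + 2\right)^{3}}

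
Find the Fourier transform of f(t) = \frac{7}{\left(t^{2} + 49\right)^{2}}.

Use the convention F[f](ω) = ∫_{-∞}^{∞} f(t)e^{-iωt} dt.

F(ω) = \frac{\pi \left(7 \left|{\omega}\right| + 1\right) e^{- 7 \left|{\omega}\right|}}{98}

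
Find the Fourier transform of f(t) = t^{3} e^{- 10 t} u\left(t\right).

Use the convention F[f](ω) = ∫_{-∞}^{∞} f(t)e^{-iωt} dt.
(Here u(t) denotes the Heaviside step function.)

F(ω) = \frac{6}{\left(i \omega + 10\right)^{4}}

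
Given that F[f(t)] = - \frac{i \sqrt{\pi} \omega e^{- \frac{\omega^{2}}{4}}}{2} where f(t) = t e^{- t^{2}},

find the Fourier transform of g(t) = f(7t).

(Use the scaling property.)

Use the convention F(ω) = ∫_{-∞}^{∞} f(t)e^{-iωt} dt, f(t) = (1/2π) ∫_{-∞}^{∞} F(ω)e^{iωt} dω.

F[g](ω) = - \frac{i \sqrt{\pi} \omega e^{- \frac{\omega^{2}}{196}}}{98}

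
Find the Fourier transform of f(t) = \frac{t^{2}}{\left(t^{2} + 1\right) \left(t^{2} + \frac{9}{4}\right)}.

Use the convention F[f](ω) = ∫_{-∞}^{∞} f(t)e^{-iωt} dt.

F(ω) = - \frac{4 \pi e^{- \left|{\omega}\right|}}{5} + \frac{6 \pi e^{- \frac{3 \left|{\omega}\right|}{2}}}{5}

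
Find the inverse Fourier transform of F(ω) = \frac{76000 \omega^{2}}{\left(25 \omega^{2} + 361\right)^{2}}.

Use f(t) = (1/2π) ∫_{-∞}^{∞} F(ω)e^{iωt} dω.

f(t) = 8 \left(1 - \frac{19 \left|{t}\right|}{5}\right) e^{- \frac{19 \left|{t}\right|}{5}}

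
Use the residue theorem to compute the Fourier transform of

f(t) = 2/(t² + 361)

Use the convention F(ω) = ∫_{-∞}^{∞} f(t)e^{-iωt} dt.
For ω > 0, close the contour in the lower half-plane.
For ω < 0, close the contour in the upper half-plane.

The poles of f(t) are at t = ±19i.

Let g(z) = f(z)e^{-iωz}; for large |z| the factor e^{-iωz} decays in the lower half-plane when ω > 0 and in the upper half-plane when ω < 0.

Case ω > 0 (lower half-plane, clockwise contour ⇒ F(ω) = -2πi·ΣRes):
  Res_{z = - 19 i} g(z) = \frac{i e^{- 19 \omega}}{19}
  F(ω) = -2πi·ΣRes = \frac{2 \pi e^{- 19 \omega}}{19}

Case ω < 0 (upper half-plane, counterclockwise contour ⇒ F(ω) = +2πi·ΣRes):
  Res_{z = 19 i} g(z) = - \frac{i e^{19 \omega}}{19}
  F(ω) = 2πi·ΣRes = \frac{2 \pi e^{19 \omega}}{19}

Both cases combine into a single formula in |ω|:

F(ω) = \frac{2 \pi e^{- 19 \left|{\omega}\right|}}{19}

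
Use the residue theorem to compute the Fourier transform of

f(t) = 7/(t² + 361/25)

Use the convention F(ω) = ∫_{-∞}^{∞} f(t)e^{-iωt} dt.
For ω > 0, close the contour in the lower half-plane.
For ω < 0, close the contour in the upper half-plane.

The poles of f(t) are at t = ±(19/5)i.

Let g(z) = f(z)e^{-iωz}; for large |z| the factor e^{-iωz} decays in the lower half-plane when ω > 0 and in the upper half-plane when ω < 0.

Case ω > 0 (lower half-plane, clockwise contour ⇒ F(ω) = -2πi·ΣRes):
  Res_{z = - \frac{19 i}{5}} g(z) = \frac{35 i e^{- \frac{19 \omega}{5}}}{38}
  F(ω) = -2πi·ΣRes = \frac{35 \pi e^{- \frac{19 \omega}{5}}}{19}

Case ω < 0 (upper half-plane, counterclockwise contour ⇒ F(ω) = +2πi·ΣRes):
  Res_{z = \frac{19 i}{5}} g(z) = - \frac{35 i e^{\frac{19 \omega}{5}}}{38}
  F(ω) = 2πi·ΣRes = \frac{35 \pi e^{\frac{19 \omega}{5}}}{19}

Both cases combine into a single formula in |ω|:

F(ω) = \frac{35 \pi e^{- \frac{19 \left|{\omega}\right|}{5}}}{19}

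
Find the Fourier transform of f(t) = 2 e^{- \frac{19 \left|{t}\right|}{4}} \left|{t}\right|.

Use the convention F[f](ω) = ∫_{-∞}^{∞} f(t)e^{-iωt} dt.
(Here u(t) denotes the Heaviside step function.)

F(ω) = \frac{64 \left(361 - 16 \omega^{2}\right)}{\left(16 \omega^{2} + 361\right)^{2}}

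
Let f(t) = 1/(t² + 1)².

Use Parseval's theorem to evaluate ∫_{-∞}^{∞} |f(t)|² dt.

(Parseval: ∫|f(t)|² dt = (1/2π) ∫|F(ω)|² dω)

∫|f(t)|² dt = \frac{5 \pi}{16}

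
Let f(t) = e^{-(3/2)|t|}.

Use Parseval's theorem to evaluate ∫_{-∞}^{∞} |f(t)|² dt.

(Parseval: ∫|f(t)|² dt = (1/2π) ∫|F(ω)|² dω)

∫|f(t)|² dt = \frac{2}{3}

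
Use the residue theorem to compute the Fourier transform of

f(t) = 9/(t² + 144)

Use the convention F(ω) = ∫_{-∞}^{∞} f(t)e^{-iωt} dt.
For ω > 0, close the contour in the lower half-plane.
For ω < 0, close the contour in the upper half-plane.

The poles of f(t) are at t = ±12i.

Let g(z) = f(z)e^{-iωz}; for large |z| the factor e^{-iωz} decays in the lower half-plane when ω > 0 and in the upper half-plane when ω < 0.

Case ω > 0 (lower half-plane, clockwise contour ⇒ F(ω) = -2πi·ΣRes):
  Res_{z = - 12 i} g(z) = \frac{3 i e^{- 12 \omega}}{8}
  F(ω) = -2πi·ΣRes = \frac{3 \pi e^{- 12 \omega}}{4}

Case ω < 0 (upper half-plane, counterclockwise contour ⇒ F(ω) = +2πi·ΣRes):
  Res_{z = 12 i} g(z) = - \frac{3 i e^{12 \omega}}{8}
  F(ω) = 2πi·ΣRes = \frac{3 \pi e^{12 \omega}}{4}

Both cases combine into a single formula in |ω|:

F(ω) = \frac{3 \pi e^{- 12 \left|{\omega}\right|}}{4}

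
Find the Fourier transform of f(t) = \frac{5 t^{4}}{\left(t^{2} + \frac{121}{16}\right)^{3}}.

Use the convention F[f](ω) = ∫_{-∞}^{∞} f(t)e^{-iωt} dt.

F(ω) = \frac{5 \pi \left(121 \omega^{2} - 220 \left|{\omega}\right| + 48\right) e^{- \frac{11 \left|{\omega}\right|}{4}}}{352}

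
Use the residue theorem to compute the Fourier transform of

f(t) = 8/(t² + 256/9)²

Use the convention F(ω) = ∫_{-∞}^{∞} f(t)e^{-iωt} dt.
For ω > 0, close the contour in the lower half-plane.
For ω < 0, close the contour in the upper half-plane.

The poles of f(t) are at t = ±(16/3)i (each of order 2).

Let g(z) = f(z)e^{-iωz}; for large |z| the factor e^{-iωz} decays in the lower half-plane when ω > 0 and in the upper half-plane when ω < 0.

Case ω > 0 (lower half-plane, clockwise contour ⇒ F(ω) = -2πi·ΣRes):
  Res_{z = - \frac{16 i}{3}} g(z) = \frac{9 i \left(16 \omega + 3\right) e^{- \frac{16 \omega}{3}}}{2048} (pole of order 2)
  F(ω) = -2πi·ΣRes = \frac{9 \pi \left(16 \omega + 3\right) e^{- \frac{16 \omega}{3}}}{1024}

Case ω < 0 (upper half-plane, counterclockwise contour ⇒ F(ω) = +2πi·ΣRes):
  Res_{z = \frac{16 i}{3}} g(z) = \frac{9 i \left(16 \omega - 3\right) e^{\frac{16 \omega}{3}}}{2048} (pole of order 2)
  F(ω) = 2πi·ΣRes = \frac{9 \pi \left(3 - 16 \omega\right) e^{\frac{16 \omega}{3}}}{1024}

Both cases combine into a single formula in |ω|:

F(ω) = \frac{9 \pi \left(16 \left|{\omega}\right| + 3\right) e^{- \frac{16 \left|{\omega}\right|}{3}}}{1024}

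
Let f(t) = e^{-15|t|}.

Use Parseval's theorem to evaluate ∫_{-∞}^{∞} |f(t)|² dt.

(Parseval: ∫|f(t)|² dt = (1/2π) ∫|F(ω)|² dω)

∫|f(t)|² dt = \frac{1}{15}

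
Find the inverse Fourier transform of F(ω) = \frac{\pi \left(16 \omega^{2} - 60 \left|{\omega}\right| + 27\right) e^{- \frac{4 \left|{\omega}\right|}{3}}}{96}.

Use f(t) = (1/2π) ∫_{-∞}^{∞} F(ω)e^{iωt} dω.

f(t) = \frac{t^{4}}{\left(t^{2} + \frac{16}{9}\right)^{3}}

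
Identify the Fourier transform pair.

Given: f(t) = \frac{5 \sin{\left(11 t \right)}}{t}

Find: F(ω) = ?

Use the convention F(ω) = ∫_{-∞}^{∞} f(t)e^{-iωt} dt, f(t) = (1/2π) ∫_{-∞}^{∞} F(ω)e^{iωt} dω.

F(ω) = \begin{cases} 5 \pi & \text{for}\: \omega > -11 \wedge \omega < 11 \\0 & \text{otherwise} \end{cases}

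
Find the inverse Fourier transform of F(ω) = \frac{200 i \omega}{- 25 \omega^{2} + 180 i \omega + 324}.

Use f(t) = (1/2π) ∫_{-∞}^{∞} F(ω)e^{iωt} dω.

f(t) = 8 \left(1 - \frac{18 t}{5}\right) e^{- \frac{18 t}{5}} u\left(t\right)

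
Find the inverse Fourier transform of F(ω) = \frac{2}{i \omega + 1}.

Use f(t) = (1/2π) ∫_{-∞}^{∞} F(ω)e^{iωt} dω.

f(t) = 2 e^{- t} u\left(t\right)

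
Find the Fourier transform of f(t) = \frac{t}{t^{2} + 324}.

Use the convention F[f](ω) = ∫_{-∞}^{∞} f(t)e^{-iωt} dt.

F(ω) = - i \pi e^{- 18 \left|{\omega}\right|} \operatorname{sign}{\left(\omega \right)}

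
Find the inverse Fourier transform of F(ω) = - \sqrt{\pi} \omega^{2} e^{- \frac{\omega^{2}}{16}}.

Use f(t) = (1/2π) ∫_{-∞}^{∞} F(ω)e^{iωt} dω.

f(t) = 8 \left(16 t^{2} - 2\right) e^{- 4 t^{2}}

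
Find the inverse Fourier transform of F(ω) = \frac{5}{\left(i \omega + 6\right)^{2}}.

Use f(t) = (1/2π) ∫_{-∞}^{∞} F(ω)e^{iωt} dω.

f(t) = 5 t e^{- 6 t} u\left(t\right)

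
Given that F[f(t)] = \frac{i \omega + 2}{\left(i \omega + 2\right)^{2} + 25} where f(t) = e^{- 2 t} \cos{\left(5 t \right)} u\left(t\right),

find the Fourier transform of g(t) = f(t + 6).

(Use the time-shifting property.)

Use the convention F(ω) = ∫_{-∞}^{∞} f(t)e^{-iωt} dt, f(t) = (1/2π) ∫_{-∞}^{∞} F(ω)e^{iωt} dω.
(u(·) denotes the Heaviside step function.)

F[g](ω) = \frac{\left(i \omega + 2\right) e^{6 i \omega}}{\left(i \omega + 2\right)^{2} + 25}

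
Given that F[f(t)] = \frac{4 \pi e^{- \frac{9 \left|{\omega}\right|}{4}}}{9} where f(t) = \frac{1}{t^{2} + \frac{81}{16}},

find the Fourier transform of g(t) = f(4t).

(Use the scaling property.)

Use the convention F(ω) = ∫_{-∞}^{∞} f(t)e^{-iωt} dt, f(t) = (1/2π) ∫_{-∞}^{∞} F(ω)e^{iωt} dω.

F[g](ω) = \frac{\pi e^{- \frac{9 \left|{\omega}\right|}{16}}}{9}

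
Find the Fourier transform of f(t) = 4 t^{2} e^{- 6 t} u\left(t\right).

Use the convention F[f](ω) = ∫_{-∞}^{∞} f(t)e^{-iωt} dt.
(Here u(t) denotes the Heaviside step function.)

F(ω) = \frac{8}{\left(i \omega + 6\right)^{3}}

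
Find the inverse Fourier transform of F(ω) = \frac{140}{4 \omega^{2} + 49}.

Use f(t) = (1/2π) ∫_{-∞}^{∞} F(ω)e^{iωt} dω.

f(t) = 5 e^{- \frac{7 \left|{t}\right|}{2}}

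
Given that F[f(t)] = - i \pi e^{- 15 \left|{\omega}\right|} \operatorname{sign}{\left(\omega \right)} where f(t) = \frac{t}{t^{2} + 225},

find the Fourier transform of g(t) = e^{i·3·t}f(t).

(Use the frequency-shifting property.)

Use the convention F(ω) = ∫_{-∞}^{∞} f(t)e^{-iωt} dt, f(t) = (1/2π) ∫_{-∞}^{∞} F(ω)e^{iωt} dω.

F[g](ω) = - i \pi e^{- 15 \left|{\omega - 3}\right|} \operatorname{sign}{\left(\omega - 3 \right)}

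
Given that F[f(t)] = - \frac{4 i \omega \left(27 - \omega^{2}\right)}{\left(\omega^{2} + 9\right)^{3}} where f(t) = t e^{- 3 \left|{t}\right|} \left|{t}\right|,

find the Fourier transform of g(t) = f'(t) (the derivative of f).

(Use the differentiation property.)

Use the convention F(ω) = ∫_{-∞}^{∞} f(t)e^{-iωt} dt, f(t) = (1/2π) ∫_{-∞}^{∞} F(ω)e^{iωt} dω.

F[g](ω) = \frac{4 \omega^{2} \left(27 - \omega^{2}\right)}{\left(\omega^{2} + 9\right)^{3}}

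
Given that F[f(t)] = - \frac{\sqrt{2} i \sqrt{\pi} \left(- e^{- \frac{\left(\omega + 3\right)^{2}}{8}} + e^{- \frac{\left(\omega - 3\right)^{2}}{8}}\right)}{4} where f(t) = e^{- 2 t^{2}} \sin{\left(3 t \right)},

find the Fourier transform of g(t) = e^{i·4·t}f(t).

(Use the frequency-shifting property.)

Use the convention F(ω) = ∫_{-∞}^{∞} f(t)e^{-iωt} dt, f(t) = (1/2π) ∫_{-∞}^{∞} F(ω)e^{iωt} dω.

F[g](ω) = \frac{\sqrt{2} i \sqrt{\pi} \left(- e^{\frac{3 \omega}{2}} + e^{6}\right) e^{- \frac{\omega^{2}}{8} + \frac{\omega}{4} - \frac{49}{8}}}{4}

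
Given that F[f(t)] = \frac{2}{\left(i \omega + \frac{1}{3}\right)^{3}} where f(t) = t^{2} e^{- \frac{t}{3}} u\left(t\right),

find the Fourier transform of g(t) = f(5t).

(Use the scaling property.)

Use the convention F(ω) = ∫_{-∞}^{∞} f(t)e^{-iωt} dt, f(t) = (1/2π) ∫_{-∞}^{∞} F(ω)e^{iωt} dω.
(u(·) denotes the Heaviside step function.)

F[g](ω) = \frac{1350}{\left(3 i \omega + 5\right)^{3}}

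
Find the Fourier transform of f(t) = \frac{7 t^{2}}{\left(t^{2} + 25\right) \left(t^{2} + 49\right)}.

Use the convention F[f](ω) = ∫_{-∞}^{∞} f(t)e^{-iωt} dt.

F(ω) = \frac{7 \pi \left(7 - 5 e^{2 \left|{\omega}\right|}\right) e^{- 7 \left|{\omega}\right|}}{24}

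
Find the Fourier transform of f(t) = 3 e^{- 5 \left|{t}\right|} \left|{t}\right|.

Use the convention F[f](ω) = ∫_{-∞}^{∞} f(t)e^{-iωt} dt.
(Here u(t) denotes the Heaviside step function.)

F(ω) = \frac{6 \left(25 - \omega^{2}\right)}{\left(\omega^{2} + 25\right)^{2}}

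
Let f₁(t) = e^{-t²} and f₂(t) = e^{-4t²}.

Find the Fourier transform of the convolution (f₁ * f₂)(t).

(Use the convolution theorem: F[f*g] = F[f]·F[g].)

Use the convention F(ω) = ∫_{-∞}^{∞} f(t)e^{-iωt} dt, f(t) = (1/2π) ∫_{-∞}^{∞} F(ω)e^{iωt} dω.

F[f₁*f₂](ω) = \frac{\pi e^{- \frac{5 \omega^{2}}{16}}}{2}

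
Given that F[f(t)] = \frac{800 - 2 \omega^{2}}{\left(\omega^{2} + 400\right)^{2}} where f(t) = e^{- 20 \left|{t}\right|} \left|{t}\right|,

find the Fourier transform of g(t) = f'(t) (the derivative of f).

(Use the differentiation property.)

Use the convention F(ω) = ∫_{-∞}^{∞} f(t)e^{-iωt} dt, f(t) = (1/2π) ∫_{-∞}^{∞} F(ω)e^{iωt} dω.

F[g](ω) = - \frac{2 i \omega \left(\omega^{2} - 400\right)}{\left(\omega^{2} + 400\right)^{2}}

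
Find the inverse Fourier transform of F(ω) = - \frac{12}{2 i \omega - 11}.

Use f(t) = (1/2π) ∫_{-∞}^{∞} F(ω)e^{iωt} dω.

f(t) = 6 e^{\frac{11 t}{2}} u\left(- t\right)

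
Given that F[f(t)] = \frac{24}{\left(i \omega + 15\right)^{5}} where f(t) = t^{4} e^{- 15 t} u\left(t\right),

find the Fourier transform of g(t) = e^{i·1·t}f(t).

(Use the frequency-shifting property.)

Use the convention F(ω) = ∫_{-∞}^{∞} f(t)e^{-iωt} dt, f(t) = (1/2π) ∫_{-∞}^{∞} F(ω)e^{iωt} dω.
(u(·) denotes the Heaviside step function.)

F[g](ω) = \frac{24}{\left(i \left(\omega - 1\right) + 15\right)^{5}}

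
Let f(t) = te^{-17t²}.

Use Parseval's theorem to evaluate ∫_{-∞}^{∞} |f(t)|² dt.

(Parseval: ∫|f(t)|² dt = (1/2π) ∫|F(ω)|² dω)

∫|f(t)|² dt = \frac{\sqrt{34} \sqrt{\pi}}{2312}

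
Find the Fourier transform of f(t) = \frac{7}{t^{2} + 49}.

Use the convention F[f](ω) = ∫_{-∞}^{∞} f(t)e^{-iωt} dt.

F(ω) = \pi e^{- 7 \left|{\omega}\right|}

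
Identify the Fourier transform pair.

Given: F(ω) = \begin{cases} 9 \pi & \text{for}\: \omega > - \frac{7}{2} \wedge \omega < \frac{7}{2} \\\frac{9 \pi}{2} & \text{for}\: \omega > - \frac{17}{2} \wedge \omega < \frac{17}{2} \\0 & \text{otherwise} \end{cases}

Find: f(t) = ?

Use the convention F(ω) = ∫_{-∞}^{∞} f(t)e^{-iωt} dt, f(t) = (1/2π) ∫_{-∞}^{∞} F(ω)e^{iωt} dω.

f(t) = \frac{9 \sin{\left(6 t \right)} \cos{\left(\frac{5 t}{2} \right)}}{t}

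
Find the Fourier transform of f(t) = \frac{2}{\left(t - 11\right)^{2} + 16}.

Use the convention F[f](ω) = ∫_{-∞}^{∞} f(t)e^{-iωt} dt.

F(ω) = \frac{\pi e^{- 11 i \omega - 4 \left|{\omega}\right|}}{2}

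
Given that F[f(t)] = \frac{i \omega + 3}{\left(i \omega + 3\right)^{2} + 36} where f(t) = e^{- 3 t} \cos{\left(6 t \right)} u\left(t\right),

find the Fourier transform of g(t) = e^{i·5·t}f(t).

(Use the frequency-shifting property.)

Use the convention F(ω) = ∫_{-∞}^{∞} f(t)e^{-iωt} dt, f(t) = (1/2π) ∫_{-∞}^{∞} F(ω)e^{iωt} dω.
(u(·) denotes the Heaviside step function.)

F[g](ω) = \frac{i \left(\omega - 5\right) + 3}{\left(i \left(\omega - 5\right) + 3\right)^{2} + 36}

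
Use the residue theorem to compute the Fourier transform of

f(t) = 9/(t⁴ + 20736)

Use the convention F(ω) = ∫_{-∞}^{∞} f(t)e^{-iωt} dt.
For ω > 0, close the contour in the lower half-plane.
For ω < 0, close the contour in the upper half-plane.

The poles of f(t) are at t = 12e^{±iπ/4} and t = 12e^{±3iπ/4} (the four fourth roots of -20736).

Let g(z) = f(z)e^{-iωz}; for large |z| the factor e^{-iωz} decays in the lower half-plane when ω > 0 and in the upper half-plane when ω < 0.

Case ω > 0 (lower half-plane, clockwise contour ⇒ F(ω) = -2πi·ΣRes):
  Res_{z = - 6 \sqrt{2} - 6 \sqrt{2} i} g(z) = \frac{\sqrt{2} i \left(1 - i\right) e^{6 \sqrt{2} \omega \left(-1 + i\right)}}{1536}
  Res_{z = 6 \sqrt{2} - 6 \sqrt{2} i} g(z) = \frac{\sqrt{2} i \left(1 + i\right) e^{- 6 \sqrt{2} \omega \left(1 + i\right)}}{1536}
  F(ω) = -2πi·ΣRes = \frac{\sqrt{2} \pi \left(1 - i\right) \left(e^{12 \sqrt{2} i \omega} + i\right) e^{- 6 \sqrt{2} \omega \left(1 + i\right)}}{768} = \frac{\pi e^{- 6 \sqrt{2} \omega} \sin{\left(6 \sqrt{2} \omega + \frac{\pi}{4} \right)}}{192}

Case ω < 0 (upper half-plane, counterclockwise contour ⇒ F(ω) = +2πi·ΣRes):
  Res_{z = 6 \sqrt{2} + 6 \sqrt{2} i} g(z) = \frac{\sqrt{2} i \left(-1 + i\right) e^{6 \sqrt{2} \omega \left(1 - i\right)}}{1536}
  Res_{z = - 6 \sqrt{2} + 6 \sqrt{2} i} g(z) = \frac{\sqrt{2} \left(1 - i\right) e^{6 \sqrt{2} \omega \left(1 + i\right)}}{1536}
  F(ω) = 2πi·ΣRes = - \frac{\sqrt{2} i \pi \left(i \left(1 - i\right) e^{6 \sqrt{2} \omega \left(1 - i\right)} - \left(1 - i\right) e^{6 \sqrt{2} \omega \left(1 + i\right)}\right)}{768} = \frac{\pi e^{6 \sqrt{2} \omega} \cos{\left(6 \sqrt{2} \omega + \frac{\pi}{4} \right)}}{192}

Both cases combine into a single formula in |ω|:

F(ω) = \frac{\pi e^{- 6 \sqrt{2} \left|{\omega}\right|} \sin{\left(6 \sqrt{2} \left|{\omega}\right| + \frac{\pi}{4} \right)}}{192}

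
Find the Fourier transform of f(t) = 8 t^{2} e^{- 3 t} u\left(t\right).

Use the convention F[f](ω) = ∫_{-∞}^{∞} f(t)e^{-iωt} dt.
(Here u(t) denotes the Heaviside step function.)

F(ω) = \frac{16}{\left(i \omega + 3\right)^{3}}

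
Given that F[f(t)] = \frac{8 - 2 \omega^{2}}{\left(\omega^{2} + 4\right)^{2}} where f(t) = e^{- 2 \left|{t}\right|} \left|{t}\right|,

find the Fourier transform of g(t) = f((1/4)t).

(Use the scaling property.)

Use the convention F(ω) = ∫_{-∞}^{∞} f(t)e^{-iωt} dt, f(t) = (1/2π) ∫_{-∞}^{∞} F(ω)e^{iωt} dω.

F[g](ω) = \frac{2 \left(1 - 4 \omega^{2}\right)}{\left(4 \omega^{2} + 1\right)^{2}}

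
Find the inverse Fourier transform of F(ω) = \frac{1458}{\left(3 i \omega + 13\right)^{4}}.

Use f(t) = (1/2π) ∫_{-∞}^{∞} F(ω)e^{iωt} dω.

f(t) = 3 t^{3} e^{- \frac{13 t}{3}} u\left(t\right)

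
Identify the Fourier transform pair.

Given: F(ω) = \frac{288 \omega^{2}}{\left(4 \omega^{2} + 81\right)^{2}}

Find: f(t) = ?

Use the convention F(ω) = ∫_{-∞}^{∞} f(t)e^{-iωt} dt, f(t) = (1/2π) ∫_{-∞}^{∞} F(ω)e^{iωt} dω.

f(t) = \left(1 - \frac{9 \left|{t}\right|}{2}\right) e^{- \frac{9 \left|{t}\right|}{2}}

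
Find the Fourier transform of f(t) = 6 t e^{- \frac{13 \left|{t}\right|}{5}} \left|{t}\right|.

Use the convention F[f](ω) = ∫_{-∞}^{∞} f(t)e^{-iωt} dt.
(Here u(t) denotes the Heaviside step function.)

F(ω) = \frac{15000 i \omega \left(25 \omega^{2} - 507\right)}{\left(25 \omega^{2} + 169\right)^{3}}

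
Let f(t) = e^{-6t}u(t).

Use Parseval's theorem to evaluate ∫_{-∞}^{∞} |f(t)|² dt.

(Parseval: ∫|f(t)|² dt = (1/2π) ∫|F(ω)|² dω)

∫|f(t)|² dt = \frac{1}{12}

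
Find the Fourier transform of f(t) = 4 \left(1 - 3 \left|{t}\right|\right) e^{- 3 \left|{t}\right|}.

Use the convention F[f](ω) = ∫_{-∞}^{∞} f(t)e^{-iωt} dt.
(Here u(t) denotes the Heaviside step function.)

F(ω) = \frac{48 \omega^{2}}{\left(\omega^{2} + 9\right)^{2}}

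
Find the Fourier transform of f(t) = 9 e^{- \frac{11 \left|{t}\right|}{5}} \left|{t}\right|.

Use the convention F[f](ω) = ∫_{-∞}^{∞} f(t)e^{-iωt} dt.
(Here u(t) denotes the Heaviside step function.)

F(ω) = \frac{450 \left(121 - 25 \omega^{2}\right)}{\left(25 \omega^{2} + 121\right)^{2}}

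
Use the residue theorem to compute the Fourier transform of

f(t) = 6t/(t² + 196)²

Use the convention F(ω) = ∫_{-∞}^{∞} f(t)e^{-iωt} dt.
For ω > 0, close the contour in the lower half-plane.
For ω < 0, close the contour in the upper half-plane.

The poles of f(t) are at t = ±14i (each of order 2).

Let g(z) = f(z)e^{-iωz}; for large |z| the factor e^{-iωz} decays in the lower half-plane when ω > 0 and in the upper half-plane when ω < 0.

Case ω > 0 (lower half-plane, clockwise contour ⇒ F(ω) = -2πi·ΣRes):
  Res_{z = - 14 i} g(z) = \frac{3 \omega e^{- 14 \omega}}{28} (pole of order 2)
  F(ω) = -2πi·ΣRes = - \frac{3 i \pi \omega e^{- 14 \omega}}{14}

Case ω < 0 (upper half-plane, counterclockwise contour ⇒ F(ω) = +2πi·ΣRes):
  Res_{z = 14 i} g(z) = - \frac{3 \omega e^{14 \omega}}{28} (pole of order 2)
  F(ω) = 2πi·ΣRes = - \frac{3 i \pi \omega e^{14 \omega}}{14}

Both cases combine into a single formula in |ω|:

F(ω) = - \frac{3 i \pi \omega e^{- 14 \left|{\omega}\right|}}{14}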